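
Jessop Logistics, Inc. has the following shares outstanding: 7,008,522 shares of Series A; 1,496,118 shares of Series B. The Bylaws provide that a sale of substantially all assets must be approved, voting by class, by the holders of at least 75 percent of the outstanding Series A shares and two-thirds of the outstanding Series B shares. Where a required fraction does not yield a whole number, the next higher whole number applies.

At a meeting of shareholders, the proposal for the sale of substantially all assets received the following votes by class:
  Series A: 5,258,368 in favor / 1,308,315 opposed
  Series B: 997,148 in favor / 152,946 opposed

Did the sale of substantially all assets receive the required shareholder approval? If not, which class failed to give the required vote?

Not approved — the Series B shares did not give the required vote.

Series A: 3/4 of 7008522 = 5256391.50, rounded up to 5256392; 5,256,392 required, 5,258,368 in favor — approved.
Series B: 2/3 of 1496118 = 997412; 997,412 required, 997,148 in favor — not approved.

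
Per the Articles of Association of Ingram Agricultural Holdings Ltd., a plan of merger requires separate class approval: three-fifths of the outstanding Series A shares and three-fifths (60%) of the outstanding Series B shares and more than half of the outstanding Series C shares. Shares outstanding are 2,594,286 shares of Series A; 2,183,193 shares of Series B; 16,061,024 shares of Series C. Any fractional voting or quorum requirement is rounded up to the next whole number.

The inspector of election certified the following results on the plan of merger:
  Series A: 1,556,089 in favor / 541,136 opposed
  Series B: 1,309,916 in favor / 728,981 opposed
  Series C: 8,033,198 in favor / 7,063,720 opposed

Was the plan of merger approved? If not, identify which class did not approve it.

Series A: 3/5 of 2594286 = 1556571.60, rounded up to 1556572; 1,556,572 required, 1,556,089 in favor — not approved.
Series B: 3/5 of 2183193 = 1309915.80, rounded up to 1309916; 1,309,916 required, 1,309,916 in favor — approved.
Series C: a majority of 16061024 is 8030513; 8,030,513 required, 8,033,198 in favor — approved.

Not approved — the Series A shares did not give the required vote.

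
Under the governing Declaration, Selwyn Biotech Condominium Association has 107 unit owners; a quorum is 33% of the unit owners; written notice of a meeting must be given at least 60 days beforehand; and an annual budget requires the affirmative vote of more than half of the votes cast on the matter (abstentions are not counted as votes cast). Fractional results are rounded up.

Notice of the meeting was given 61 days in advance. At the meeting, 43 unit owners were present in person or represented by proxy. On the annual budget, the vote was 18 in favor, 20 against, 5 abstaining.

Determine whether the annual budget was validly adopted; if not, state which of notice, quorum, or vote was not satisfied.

Invalid — vote requirement not satisfied.

Notice: 61 days given; 60 required. Satisfied.
Quorum: 33% of 107 = 35.31, rounded up to 36; 43 present. Satisfied.
Vote: requires a majority of the votes cast (43 − 5 abstaining = 38); a majority of 38 is 20, so 20 needed; 18 in favor. Not satisfied.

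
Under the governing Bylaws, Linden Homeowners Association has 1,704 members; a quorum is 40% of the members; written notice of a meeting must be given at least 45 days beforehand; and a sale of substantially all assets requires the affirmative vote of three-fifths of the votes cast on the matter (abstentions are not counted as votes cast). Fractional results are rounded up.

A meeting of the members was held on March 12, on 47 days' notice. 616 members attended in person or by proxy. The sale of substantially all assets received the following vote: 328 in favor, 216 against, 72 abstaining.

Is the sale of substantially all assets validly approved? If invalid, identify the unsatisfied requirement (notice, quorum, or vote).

Invalid — quorum requirement not satisfied.

Notice: 47 days given; 45 required. Satisfied.
Quorum: 40% of 1,704 = 681.60, rounded up to 682; 616 present. Not satisfied.
Vote: requires three-fifths of the votes cast (616 − 72 abstaining = 544); 3/5 of 544 = 326.40, rounded up to 327, so 327 needed; 328 in favor. Satisfied.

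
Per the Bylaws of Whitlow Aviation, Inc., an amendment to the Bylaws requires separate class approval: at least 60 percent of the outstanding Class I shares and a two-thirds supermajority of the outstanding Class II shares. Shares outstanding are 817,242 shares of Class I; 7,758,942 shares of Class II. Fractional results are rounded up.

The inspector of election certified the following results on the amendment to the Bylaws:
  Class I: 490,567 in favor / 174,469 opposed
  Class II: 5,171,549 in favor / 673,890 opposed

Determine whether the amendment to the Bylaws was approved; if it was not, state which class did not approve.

Class I: 3/5 of 817242 = 490345.20, rounded up to 490346; 490,346 required, 490,567 in favor — approved.
Class II: 2/3 of 7758942 = 5172628; 5,172,628 required, 5,171,549 in favor — not approved.

Not approved — the Class II shares did not give the required vote.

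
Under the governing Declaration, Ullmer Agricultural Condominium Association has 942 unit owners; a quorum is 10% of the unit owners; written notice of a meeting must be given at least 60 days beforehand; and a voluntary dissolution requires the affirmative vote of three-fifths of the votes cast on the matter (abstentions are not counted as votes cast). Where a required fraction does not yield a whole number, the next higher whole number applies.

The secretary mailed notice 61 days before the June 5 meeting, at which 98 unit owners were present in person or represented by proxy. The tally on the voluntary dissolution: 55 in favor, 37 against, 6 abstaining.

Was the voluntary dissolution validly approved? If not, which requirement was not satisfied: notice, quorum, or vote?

Invalid — vote requirement not satisfied.

Notice: 61 days given; 60 required. Satisfied.
Quorum: 10% of 942 = 94.20, rounded up to 95; 98 present. Satisfied.
Vote: requires three-fifths of the votes cast (98 − 6 abstaining = 92); 3/5 of 92 = 55.20, rounded up to 56, so 56 needed; 55 in favor. Not satisfied.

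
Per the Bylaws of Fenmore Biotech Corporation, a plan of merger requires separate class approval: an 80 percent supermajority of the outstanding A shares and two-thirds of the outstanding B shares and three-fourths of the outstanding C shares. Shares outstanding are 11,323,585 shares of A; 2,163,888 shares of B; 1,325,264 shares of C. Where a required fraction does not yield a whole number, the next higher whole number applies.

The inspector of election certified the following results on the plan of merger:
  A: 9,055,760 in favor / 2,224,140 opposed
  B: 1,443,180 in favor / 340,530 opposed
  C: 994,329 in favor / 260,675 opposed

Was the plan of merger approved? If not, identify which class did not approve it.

A: 4/5 of 11323585 = 9058868; 9,058,868 required, 9,055,760 in favor — not approved.
B: 2/3 of 2163888 = 1442592; 1,442,592 required, 1,443,180 in favor — approved.
C: 3/4 of 1325264 = 993948; 993,948 required, 994,329 in favor — approved.

Not approved — the A shares did not give the required vote.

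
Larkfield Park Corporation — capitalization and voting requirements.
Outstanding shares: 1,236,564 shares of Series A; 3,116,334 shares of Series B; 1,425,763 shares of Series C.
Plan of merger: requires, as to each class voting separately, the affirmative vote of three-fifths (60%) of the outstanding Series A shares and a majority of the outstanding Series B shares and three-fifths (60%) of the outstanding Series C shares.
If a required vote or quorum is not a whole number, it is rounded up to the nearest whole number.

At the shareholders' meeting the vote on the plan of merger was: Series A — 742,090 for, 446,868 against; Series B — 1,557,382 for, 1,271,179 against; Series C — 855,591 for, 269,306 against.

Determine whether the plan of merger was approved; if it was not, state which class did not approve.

Not approved — the Series B shares did not give the required vote.

Series A: 3/5 of 1236564 = 741938.40, rounded up to 741939; 741,939 required, 742,090 in favor — approved.
Series B: a majority of 3116334 is 1558168; 1,558,168 required, 1,557,382 in favor — not approved.
Series C: 3/5 of 1425763 = 855457.80, rounded up to 855458; 855,458 required, 855,591 in favor — approved.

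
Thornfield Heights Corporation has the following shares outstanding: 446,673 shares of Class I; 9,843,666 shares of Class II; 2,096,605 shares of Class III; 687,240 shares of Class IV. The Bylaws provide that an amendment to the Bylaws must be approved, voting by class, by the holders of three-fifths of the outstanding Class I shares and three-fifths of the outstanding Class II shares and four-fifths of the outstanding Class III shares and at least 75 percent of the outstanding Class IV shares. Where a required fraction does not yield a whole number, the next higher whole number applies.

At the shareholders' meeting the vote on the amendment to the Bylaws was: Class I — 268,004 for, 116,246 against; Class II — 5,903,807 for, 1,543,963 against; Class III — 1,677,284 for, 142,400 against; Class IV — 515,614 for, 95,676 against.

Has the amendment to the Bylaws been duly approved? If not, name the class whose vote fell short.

Not approved — the Class II shares did not give the required vote.

Class I: 3/5 of 446673 = 268003.80, rounded up to 268004; 268,004 required, 268,004 in favor — approved.
Class II: 3/5 of 9843666 = 5906199.60, rounded up to 5906200; 5,906,200 required, 5,903,807 in favor — not approved.
Class III: 4/5 of 2096605 = 1677284; 1,677,284 required, 1,677,284 in favor — approved.
Class IV: 3/4 of 687240 = 515430; 515,430 required, 515,614 in favor — approved.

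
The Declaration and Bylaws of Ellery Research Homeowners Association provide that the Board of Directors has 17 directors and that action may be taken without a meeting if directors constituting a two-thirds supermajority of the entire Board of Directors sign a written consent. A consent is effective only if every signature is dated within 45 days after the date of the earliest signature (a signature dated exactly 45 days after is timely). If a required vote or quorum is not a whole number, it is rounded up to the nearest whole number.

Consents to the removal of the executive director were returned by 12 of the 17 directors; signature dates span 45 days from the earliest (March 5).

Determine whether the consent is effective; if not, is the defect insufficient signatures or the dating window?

Effective — both the signature and dating-window requirements are satisfied.

Signatures required: a two-thirds supermajority of 17 — 2/3 of 17 = 11.33, rounded up to 12, so 12 needed; 12 signed. Sufficient.
Dating window: the latest signature is 45 days after the earliest; the limit is 45 days. Within the window.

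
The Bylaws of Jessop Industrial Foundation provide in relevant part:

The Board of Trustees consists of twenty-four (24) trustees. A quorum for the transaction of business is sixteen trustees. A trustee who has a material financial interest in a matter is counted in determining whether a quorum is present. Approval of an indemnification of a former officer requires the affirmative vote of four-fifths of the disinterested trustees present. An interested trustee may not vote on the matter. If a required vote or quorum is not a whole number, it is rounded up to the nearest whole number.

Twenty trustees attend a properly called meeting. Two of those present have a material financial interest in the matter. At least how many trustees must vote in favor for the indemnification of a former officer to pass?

The indemnification of a former officer requires four-fifths of the disinterested trustees present (20 − 2 = 18).
4/5 of 18 = 14.40, rounded up to 15.

15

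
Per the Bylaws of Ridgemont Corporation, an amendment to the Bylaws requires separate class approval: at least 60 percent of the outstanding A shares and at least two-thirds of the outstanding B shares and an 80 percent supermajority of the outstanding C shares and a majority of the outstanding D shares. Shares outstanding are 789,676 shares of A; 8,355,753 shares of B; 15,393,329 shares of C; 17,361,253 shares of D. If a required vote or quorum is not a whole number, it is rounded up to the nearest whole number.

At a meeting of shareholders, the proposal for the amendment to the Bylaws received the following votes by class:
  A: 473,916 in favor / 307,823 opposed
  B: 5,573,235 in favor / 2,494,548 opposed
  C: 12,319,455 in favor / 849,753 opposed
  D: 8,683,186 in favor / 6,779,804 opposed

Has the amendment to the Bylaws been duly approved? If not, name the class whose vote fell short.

A: 3/5 of 789676 = 473805.60, rounded up to 473806; 473,806 required, 473,916 in favor — approved.
B: 2/3 of 8355753 = 5570502; 5,570,502 required, 5,573,235 in favor — approved.
C: 4/5 of 15393329 = 12314663.20, rounded up to 12314664; 12,314,664 required, 12,319,455 in favor — approved.
D: a majority of 17361253 is 8680627; 8,680,627 required, 8,683,186 in favor — approved.

Approved — every class gave the required vote.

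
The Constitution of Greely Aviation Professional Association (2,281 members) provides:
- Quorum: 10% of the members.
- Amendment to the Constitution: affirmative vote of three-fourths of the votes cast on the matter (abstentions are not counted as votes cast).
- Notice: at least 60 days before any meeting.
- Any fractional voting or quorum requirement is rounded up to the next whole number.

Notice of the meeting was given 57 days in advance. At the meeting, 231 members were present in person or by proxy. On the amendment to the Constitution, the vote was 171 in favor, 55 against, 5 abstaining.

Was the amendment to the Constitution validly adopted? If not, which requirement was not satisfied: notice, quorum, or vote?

Notice: 57 days given; 60 required. Not satisfied.
Quorum: 10% of 2,281 = 228.10, rounded up to 229; 231 present. Satisfied.
Vote: requires three-fourths of the votes cast (231 − 5 abstaining = 226); 3/4 of 226 = 169.50, rounded up to 170, so 170 needed; 171 in favor. Satisfied.

Invalid — notice requirement not satisfied.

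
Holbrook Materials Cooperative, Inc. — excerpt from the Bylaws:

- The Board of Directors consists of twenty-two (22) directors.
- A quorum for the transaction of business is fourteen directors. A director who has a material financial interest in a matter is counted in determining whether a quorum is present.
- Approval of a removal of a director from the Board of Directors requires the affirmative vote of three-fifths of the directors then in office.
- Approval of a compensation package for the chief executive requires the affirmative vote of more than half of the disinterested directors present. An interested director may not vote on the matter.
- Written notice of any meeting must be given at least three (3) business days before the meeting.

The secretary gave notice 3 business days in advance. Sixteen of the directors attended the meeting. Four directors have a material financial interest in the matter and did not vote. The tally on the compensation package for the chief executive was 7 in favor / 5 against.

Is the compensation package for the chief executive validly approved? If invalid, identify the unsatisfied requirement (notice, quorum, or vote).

Notice: 3 business days given; 3 required (3 ≥ 3). Satisfied.
Quorum: 16 present (interested directors count toward quorum); quorum is 14. Satisfied.
Vote: the compensation package for the chief executive requires a majority of the disinterested directors present (16 − 4 = 12). A majority of 12 is 7, so 7 affirmative votes are needed; 7 voted in favor. Satisfied.

Valid — all requirements satisfied.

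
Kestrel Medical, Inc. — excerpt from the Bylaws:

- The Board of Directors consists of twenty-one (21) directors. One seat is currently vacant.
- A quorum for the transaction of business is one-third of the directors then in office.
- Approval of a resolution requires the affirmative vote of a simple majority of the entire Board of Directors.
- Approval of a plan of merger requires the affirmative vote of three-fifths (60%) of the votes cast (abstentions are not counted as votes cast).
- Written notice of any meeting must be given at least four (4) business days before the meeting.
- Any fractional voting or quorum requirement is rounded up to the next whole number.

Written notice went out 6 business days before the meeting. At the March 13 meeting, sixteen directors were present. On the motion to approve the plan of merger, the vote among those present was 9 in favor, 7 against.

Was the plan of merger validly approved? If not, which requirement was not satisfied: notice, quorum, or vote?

Notice: 6 business days given; 4 required (6 ≥ 4). Satisfied.
Quorum: 16 present; quorum is 7. Satisfied.
Vote: the plan of merger requires three-fifths of the votes cast (16). 3/5 of 16 = 9.60, rounded up to 10, so 10 affirmative votes are needed; 9 voted in favor. Not satisfied.

Invalid — vote requirement not satisfied.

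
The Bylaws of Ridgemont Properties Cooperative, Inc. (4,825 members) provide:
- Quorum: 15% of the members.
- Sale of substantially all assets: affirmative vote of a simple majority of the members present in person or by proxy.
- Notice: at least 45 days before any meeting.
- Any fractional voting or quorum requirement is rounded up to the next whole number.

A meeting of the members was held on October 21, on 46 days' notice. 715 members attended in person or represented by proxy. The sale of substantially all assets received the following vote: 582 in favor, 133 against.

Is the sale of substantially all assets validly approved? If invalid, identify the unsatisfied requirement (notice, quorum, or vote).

Notice: 46 days given; 45 required. Satisfied.
Quorum: 15% of 4,825 = 723.75, rounded up to 724; 715 present. Not satisfied.
Vote: requires a majority of those present (715); a majority of 715 is 358, so 358 needed; 582 in favor. Satisfied.

Invalid — quorum requirement not satisfied.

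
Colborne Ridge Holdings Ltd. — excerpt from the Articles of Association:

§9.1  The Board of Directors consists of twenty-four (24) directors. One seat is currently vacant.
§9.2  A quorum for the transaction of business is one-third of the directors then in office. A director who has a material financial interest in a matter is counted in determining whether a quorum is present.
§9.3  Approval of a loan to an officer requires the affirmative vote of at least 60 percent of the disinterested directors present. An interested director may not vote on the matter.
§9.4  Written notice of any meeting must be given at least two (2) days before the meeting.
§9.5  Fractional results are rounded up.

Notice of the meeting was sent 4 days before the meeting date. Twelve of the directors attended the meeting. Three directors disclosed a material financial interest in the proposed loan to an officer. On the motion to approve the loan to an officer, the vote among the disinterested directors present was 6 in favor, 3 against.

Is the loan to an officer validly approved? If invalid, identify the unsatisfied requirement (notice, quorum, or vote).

Notice: 4 days given; 2 required (4 ≥ 2). Satisfied.
Quorum: 12 present (interested directors count toward quorum); quorum is 8. Satisfied.
Vote: the loan to an officer requires three-fifths of the disinterested directors present (12 − 3 = 9). 3/5 of 9 = 5.40, rounded up to 6, so 6 affirmative votes are needed; 6 voted in favor. Satisfied.

Valid — all requirements satisfied.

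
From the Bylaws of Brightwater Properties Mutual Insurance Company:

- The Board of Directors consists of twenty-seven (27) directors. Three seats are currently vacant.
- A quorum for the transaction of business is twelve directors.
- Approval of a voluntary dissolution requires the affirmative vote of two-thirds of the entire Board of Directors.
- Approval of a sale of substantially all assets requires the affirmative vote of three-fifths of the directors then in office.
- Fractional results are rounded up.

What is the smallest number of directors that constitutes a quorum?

The quorum is fixed at 12.

12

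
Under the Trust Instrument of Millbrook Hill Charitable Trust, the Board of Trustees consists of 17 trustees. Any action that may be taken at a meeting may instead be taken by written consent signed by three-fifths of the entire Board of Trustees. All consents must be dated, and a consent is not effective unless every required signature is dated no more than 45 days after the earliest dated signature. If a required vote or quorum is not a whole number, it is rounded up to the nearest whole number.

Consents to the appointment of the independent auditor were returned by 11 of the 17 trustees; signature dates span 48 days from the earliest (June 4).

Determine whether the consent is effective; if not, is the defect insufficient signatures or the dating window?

Signatures required: three-fifths of 17 — 3/5 of 17 = 10.20, rounded up to 11, so 11 needed; 11 signed. Sufficient.
Dating window: the latest signature is 48 days after the earliest; the limit is 45 days. Outside the window.

Not effective — dating-window requirement not satisfied.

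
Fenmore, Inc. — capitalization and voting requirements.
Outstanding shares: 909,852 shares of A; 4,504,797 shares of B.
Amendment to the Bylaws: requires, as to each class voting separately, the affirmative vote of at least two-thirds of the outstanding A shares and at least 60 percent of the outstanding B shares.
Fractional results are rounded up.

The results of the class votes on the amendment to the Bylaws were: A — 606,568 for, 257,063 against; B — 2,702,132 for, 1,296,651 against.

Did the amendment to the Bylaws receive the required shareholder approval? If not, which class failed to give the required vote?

Not approved — the B shares did not give the required vote.

A: 2/3 of 909852 = 606568; 606,568 required, 606,568 in favor — approved.
B: 3/5 of 4504797 = 2702878.20, rounded up to 2702879; 2,702,879 required, 2,702,132 in favor — not approved.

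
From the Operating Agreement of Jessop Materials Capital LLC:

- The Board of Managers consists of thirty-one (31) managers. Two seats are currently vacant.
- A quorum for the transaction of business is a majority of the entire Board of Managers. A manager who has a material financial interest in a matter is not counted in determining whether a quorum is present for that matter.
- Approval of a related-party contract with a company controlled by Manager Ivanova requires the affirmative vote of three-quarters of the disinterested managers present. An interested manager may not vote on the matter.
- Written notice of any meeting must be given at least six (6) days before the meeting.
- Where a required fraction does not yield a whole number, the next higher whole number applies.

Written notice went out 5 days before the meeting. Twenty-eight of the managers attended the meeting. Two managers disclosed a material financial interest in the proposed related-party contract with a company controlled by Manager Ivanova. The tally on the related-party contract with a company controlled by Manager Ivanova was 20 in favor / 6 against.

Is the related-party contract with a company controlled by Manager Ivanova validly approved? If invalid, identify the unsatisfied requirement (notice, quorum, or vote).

Notice: 5 days given; 6 required (5 < 6). Not satisfied.
Quorum: 28 present, but the 2 interested managers do not count, leaving 26. Quorum is 16. Satisfied.
Vote: the related-party contract with a company controlled by Manager Ivanova requires three-fourths of the disinterested managers present (28 − 2 = 26). 3/4 of 26 = 19.50, rounded up to 20, so 20 affirmative votes are needed; 20 voted in favor. Satisfied.

Invalid — notice requirement not satisfied.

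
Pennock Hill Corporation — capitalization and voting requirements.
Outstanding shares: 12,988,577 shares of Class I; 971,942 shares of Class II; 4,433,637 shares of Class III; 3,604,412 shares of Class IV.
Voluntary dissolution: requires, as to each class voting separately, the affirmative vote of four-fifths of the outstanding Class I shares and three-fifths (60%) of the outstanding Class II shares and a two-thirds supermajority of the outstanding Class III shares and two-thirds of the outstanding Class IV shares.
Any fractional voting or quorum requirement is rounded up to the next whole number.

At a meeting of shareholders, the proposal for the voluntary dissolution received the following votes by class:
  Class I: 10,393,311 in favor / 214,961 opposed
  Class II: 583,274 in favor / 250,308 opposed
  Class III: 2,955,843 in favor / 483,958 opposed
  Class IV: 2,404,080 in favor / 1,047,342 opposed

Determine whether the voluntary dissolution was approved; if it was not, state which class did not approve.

Approved — every class gave the required vote.

Class I: 4/5 of 12988577 = 10390861.60, rounded up to 10390862; 10,390,862 required, 10,393,311 in favor — approved.
Class II: 3/5 of 971942 = 583165.20, rounded up to 583166; 583,166 required, 583,274 in favor — approved.
Class III: 2/3 of 4433637 = 2955758; 2,955,758 required, 2,955,843 in favor — approved.
Class IV: 2/3 of 3604412 = 2402941.33, rounded up to 2402942; 2,402,942 required, 2,404,080 in favor — approved.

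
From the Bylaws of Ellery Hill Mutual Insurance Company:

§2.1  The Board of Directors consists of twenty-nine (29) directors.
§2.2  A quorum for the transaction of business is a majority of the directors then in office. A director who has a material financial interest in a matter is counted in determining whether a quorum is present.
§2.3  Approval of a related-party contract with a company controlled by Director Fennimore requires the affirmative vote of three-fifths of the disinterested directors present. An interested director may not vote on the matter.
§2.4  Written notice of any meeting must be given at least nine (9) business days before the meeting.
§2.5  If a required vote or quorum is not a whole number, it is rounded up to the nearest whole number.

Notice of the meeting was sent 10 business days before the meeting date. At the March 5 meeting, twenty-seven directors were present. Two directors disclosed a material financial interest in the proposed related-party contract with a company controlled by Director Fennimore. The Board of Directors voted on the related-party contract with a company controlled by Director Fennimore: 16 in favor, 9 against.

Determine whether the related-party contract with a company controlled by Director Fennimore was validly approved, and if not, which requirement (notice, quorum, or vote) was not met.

Valid — all requirements satisfied.

Notice: 10 business days given; 9 required (10 ≥ 9). Satisfied.
Quorum: 27 present (interested directors count toward quorum); quorum is 15. Satisfied.
Vote: the related-party contract with a company controlled by Director Fennimore requires three-fifths of the disinterested directors present (27 − 2 = 25). 3/5 of 25 = 15, so 15 affirmative votes are needed; 16 voted in favor. Satisfied.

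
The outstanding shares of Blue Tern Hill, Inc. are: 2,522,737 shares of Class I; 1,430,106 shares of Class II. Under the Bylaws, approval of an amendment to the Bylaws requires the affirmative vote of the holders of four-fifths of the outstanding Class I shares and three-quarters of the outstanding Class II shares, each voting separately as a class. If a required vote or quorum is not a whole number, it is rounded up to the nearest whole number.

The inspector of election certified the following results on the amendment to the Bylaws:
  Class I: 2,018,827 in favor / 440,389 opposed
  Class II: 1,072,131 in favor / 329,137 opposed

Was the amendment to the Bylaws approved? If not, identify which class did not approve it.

Class I: 4/5 of 2522737 = 2018189.60, rounded up to 2018190; 2,018,190 required, 2,018,827 in favor — approved.
Class II: 3/4 of 1430106 = 1072579.50, rounded up to 1072580; 1,072,580 required, 1,072,131 in favor — not approved.

Not approved — the Class II shares did not give the required vote.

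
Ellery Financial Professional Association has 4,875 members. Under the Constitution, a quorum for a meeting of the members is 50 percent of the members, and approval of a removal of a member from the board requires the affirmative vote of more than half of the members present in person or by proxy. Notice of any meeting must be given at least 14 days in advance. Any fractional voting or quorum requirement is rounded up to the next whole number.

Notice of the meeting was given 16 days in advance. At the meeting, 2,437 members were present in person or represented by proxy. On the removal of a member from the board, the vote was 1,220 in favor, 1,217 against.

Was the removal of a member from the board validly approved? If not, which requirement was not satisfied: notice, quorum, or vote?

Notice: 16 days given; 14 required. Satisfied.
Quorum: 50% of 4,875 = 2,437.50, rounded up to 2,438; 2,437 present. Not satisfied.
Vote: requires a majority of those present (2,437); a majority of 2437 is 1219, so 1,219 needed; 1,220 in favor. Satisfied.

Invalid — quorum requirement not satisfied.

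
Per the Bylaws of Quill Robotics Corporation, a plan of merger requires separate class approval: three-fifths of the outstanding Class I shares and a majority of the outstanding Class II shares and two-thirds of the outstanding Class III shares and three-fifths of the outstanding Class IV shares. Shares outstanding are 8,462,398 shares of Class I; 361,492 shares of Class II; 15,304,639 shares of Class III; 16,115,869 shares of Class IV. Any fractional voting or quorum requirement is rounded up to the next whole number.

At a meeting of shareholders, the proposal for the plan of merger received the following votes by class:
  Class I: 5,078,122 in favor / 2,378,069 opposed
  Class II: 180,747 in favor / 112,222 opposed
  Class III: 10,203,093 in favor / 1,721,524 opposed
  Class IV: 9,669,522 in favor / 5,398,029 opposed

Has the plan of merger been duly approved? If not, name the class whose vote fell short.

Class I: 3/5 of 8462398 = 5077438.80, rounded up to 5077439; 5,077,439 required, 5,078,122 in favor — approved.
Class II: a majority of 361492 is 180747; 180,747 required, 180,747 in favor — approved.
Class III: 2/3 of 15304639 = 10203092.67, rounded up to 10203093; 10,203,093 required, 10,203,093 in favor — approved.
Class IV: 3/5 of 16115869 = 9669521.40, rounded up to 9669522; 9,669,522 required, 9,669,522 in favor — approved.

Approved — every class gave the required vote.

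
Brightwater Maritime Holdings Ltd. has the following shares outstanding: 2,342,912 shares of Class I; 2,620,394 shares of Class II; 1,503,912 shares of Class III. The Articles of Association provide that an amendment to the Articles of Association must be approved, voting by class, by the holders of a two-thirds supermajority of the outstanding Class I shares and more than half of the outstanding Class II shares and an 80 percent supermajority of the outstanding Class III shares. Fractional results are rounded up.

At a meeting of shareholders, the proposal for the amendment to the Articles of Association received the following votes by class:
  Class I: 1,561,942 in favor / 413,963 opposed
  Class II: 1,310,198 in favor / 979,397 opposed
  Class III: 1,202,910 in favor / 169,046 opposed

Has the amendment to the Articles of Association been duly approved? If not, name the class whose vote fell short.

Not approved — the Class III shares did not give the required vote.

Class I: 2/3 of 2342912 = 1561941.33, rounded up to 1561942; 1,561,942 required, 1,561,942 in favor — approved.
Class II: a majority of 2620394 is 1310198; 1,310,198 required, 1,310,198 in favor — approved.
Class III: 4/5 of 1503912 = 1203129.60, rounded up to 1203130; 1,203,130 required, 1,202,910 in favor — not approved.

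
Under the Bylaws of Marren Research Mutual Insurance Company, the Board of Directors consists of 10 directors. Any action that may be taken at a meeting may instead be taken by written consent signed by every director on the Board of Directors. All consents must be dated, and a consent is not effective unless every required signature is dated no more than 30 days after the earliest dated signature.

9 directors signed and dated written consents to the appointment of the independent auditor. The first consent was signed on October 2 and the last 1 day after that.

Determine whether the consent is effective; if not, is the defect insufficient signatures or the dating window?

Signatures required: every one of 10 — unanimous means all 10, so 10 needed; 9 signed. Insufficient.
Dating window: the latest signature is 1 day after the earliest; the limit is 30 days. Within the window.

Not effective — insufficient signatures.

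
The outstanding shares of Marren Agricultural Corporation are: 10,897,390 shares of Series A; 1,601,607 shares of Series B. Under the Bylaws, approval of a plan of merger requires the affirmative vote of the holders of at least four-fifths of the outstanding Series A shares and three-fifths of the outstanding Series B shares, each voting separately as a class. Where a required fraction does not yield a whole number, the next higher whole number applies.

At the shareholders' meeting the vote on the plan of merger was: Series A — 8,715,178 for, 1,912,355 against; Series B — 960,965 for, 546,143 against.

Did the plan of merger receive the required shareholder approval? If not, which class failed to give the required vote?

Not approved — the Series A shares did not give the required vote.

Series A: 4/5 of 10897390 = 8717912; 8,717,912 required, 8,715,178 in favor — not approved.
Series B: 3/5 of 1601607 = 960964.20, rounded up to 960965; 960,965 required, 960,965 in favor — approved.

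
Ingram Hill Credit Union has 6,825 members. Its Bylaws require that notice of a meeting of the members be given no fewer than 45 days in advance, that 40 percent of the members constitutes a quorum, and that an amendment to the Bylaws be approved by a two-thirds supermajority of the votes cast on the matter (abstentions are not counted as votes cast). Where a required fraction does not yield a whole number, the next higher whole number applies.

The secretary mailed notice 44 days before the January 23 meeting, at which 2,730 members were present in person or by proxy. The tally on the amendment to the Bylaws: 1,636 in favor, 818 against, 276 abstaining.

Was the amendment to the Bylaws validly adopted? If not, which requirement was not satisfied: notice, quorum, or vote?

Notice: 44 days given; 45 required. Not satisfied.
Quorum: 40% of 6,825 = 2,730; 2,730 present. Satisfied.
Vote: requires two-thirds of the votes cast (2,730 − 276 abstaining = 2,454); 2/3 of 2454 = 1636, so 1,636 needed; 1,636 in favor. Satisfied.

Invalid — notice requirement not satisfied.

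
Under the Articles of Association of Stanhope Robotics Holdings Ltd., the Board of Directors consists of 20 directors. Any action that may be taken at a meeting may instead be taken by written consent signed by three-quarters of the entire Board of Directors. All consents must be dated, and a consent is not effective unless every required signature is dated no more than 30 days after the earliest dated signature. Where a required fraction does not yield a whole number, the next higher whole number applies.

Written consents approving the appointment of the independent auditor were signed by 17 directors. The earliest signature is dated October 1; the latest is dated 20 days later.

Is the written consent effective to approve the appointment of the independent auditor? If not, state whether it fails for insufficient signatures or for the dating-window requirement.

Effective — both the signature and dating-window requirements are satisfied.

Signatures required: three-quarters of 20 — 3/4 of 20 = 15, so 15 needed; 17 signed. Sufficient.
Dating window: the latest signature is 20 days after the earliest; the limit is 30 days. Within the window.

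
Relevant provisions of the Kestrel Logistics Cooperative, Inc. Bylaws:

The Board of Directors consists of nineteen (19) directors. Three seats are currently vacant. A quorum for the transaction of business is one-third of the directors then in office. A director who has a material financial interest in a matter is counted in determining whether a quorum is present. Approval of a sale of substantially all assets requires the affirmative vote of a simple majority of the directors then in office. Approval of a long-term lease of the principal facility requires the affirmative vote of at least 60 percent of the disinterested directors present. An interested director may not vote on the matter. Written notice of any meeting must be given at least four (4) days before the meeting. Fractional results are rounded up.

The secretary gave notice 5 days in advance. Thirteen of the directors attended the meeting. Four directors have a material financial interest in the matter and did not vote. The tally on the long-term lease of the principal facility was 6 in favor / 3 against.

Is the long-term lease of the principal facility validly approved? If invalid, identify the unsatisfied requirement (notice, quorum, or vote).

Notice: 5 days given; 4 required (5 ≥ 4). Satisfied.
Quorum: 13 present (interested directors count toward quorum); quorum is 6. Satisfied.
Vote: the long-term lease of the principal facility requires three-fifths of the disinterested directors present (13 − 4 = 9). 3/5 of 9 = 5.40, rounded up to 6, so 6 affirmative votes are needed; 6 voted in favor. Satisfied.

Valid — all requirements satisfied.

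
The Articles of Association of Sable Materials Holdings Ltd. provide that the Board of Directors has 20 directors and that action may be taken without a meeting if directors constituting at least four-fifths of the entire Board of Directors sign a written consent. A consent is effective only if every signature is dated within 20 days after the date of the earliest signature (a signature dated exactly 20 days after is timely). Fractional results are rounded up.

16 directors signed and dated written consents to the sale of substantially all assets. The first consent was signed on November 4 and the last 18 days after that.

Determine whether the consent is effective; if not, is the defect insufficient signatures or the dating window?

Effective — both the signature and dating-window requirements are satisfied.

Signatures required: at least four-fifths of 20 — 4/5 of 20 = 16, so 16 needed; 16 signed. Sufficient.
Dating window: the latest signature is 18 days after the earliest; the limit is 20 days. Within the window.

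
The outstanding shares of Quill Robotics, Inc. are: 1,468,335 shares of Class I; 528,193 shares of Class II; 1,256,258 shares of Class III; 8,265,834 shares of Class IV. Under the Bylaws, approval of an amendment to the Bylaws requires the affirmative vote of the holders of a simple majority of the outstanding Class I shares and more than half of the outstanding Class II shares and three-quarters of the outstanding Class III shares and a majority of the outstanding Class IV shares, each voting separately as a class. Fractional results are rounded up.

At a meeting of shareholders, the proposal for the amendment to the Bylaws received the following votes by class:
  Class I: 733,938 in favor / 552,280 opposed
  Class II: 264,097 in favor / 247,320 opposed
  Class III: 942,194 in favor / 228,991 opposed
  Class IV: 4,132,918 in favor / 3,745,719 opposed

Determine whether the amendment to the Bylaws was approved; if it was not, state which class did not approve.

Class I: a majority of 1468335 is 734168; 734,168 required, 733,938 in favor — not approved.
Class II: a majority of 528193 is 264097; 264,097 required, 264,097 in favor — approved.
Class III: 3/4 of 1256258 = 942193.50, rounded up to 942194; 942,194 required, 942,194 in favor — approved.
Class IV: a majority of 8265834 is 4132918; 4,132,918 required, 4,132,918 in favor — approved.

Not approved — the Class I shares did not give the required vote.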